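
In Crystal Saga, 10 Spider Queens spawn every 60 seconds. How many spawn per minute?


Spawns per minute = count * (60 / interval)
= 10 * (60 / 60)
= 10 * 1.0
= 10.0

10.0 per minute


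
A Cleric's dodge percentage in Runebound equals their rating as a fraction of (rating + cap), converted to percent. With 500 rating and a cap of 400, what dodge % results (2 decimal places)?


dodge% = 500 / (500 + 400) * 100
= 500 / 900 * 100
= 0.555556 * 100
= 55.56%

55.56%


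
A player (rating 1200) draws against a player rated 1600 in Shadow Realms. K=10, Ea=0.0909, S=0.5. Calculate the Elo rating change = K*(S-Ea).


Elo update: delta = K * (S - Ea), where S = 0.5 (draws)
S - Ea = 0.5 - 0.0909 = 0.4091
Rating change = 10 * 0.4091
= 4.09

4.09 rating points


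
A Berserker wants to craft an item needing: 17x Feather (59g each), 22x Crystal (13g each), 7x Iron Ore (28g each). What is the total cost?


Cost breakdown:
  Feather: 17 * 59 = 1003
  Crystal: 22 * 13 = 286
  Iron Ore: 7 * 28 = 196
Total = 1003 + 286 + 196 = 1485

1485 gold


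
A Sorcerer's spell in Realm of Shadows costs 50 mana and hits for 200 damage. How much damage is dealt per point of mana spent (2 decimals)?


Efficiency = damage / mana
= 200 / 50
= 4.00

4.00 dmg/mana


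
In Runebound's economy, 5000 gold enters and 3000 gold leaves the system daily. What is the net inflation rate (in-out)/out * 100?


Net gold = 5000 - 3000 = 2000
Inflation rate = net / sunk * 100 = 2000 / 3000 * 100
= 0.666667 * 100
= 66.67%

66.67%


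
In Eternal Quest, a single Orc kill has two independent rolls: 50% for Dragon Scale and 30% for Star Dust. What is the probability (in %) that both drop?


For independent events, P(both) = P(A) * P(B)
= 50% * 30%
= 1500 / 100 %
= 15.0%

15.0%


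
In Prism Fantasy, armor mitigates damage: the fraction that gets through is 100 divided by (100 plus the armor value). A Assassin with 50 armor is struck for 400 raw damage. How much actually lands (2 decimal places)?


actual = 400 * 100 / (100 + 50)
= 400 * 100 / 150
= 40000 / 150
= 266.67

266.67 damage


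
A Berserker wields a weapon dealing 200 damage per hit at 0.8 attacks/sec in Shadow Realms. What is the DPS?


DPS = damage * attack_speed
= 200 * 0.8
= 160.0

160.0 DPS


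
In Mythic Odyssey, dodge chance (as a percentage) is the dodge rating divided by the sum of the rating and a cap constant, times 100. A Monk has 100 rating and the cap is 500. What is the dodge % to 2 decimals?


dodge% = 100 / (100 + 500) * 100
= 100 / 600 * 100
= 0.166667 * 100
= 16.67%

16.67%


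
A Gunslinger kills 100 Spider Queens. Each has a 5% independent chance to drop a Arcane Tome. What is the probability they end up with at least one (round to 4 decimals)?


P(at least one) = 1 - P(none) = 1 - (1-p)^n
p = 5/100 = 0.05
1 - p = 0.95
(1 - p)^100 = 0.95^100 = 0.005921
P(at least one) = 1 - 0.005921 = 0.9941

0.9941


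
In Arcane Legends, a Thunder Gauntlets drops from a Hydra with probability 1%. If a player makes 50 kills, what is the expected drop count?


Expected drops = kills * (drop_rate / 100)
= 50 * (1 / 100)
= 50 * 0.01
= 0.5

0.5 drops


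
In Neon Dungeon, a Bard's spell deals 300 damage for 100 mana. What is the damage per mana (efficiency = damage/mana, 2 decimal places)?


Efficiency = damage / mana
= 300 / 100
= 3.00

3.00 dmg/mana


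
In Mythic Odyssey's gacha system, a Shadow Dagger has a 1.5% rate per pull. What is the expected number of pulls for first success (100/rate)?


Expected pulls for a geometric distribution = 1/p = 100 / rate%
= 100 / 1.5
= 66.67

66.67 pulls


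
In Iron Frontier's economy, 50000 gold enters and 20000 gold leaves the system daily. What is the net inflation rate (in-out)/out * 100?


Net gold = 50000 - 20000 = 30000
Inflation rate = net / sunk * 100 = 30000 / 20000 * 100
= 1.5 * 100
= 150.00%

150.00%


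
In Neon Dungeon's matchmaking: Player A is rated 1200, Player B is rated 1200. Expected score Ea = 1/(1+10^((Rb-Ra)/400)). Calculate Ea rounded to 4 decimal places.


Elo expected score: Ea = 1/(1 + 10^((Rb-Ra)/400))
Rb - Ra = 1200 - 1200 = 0
(Rb-Ra)/400 = 0/400 = 0.0
10^0.0 = 1.0
Ea = 1/(1 + 1.0) = 1/2.0 = 0.5000

0.5000


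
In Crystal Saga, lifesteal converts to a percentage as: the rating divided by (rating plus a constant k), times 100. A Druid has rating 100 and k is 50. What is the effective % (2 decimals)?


effective% = rating / (rating + k) * 100
= 100 / (100 + 50) * 100
= 100 / 150 * 100
= 0.666667 * 100
= 66.67%

66.67%


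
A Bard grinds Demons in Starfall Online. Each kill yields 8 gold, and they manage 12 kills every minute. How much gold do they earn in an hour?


Gold per minute = 8 * 12 = 96
Gold per hour = 96 * 60 = 5760

5760 gold/hour


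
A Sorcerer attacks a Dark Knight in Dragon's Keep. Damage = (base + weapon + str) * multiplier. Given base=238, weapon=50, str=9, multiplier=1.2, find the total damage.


Sum base + weapon + str = 238 + 50 + 9 = 297
Multiply by 1.2:
297 * 1.2 = 356.4

356.4 damage


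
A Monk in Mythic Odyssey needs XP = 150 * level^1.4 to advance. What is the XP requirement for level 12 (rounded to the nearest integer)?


XP = 150 * level^1.4
Substitute level = 12:
XP = 150 * 12^1.4
= 150 * 32.423
= 4863

4863 XP


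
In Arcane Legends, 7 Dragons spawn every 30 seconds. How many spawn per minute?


Spawns per minute = count * (60 / interval)
= 7 * (60 / 30)
= 7 * 2.0
= 14.0

14.0 per minute


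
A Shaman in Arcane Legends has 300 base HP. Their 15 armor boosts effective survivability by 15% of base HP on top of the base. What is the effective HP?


EHP = 300 * (1 + 15/100)
= 300 * (1 + 0.15)
= 300 * 1.15
= 345.0

345.0 EHP


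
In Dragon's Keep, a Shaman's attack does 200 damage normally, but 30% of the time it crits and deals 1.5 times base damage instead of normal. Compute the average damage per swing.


E[dmg] = base * (1 + crit_chance * (crit_mult - 1))
cc as decimal = 30/100 = 0.3
cm - 1 = 1.5 - 1 = 0.5
Bonus factor = 0.3 * 0.5 = 0.15
Total multiplier = 1 + 0.15 = 1.15
Expected damage = 200 * 1.15 = 230.00

230.00 damage


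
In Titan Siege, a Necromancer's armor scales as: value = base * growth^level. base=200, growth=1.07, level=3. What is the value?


value = base * growth^level
= 200 * 1.07^3
= 200 * 1.225043
= 245.01

245.01 armor


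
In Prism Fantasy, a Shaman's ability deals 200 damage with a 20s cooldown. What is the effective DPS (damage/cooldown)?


DPS = damage / cooldown
= 200 / 20
= 10.00

10.00 DPS


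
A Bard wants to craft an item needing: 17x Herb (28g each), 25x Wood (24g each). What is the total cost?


Cost breakdown:
  Herb: 17 * 28 = 476
  Wood: 25 * 24 = 600
Total = 476 + 600 = 1076

1076 gold


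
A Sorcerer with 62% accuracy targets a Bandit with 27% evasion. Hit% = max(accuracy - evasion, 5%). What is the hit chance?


accuracy - evasion = 62 - 27 = 35
Apply floor: max(35, 5) = 35
Hit chance = 35%

35%


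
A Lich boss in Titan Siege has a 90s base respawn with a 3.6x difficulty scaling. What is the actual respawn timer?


Respawn time = base * multiplier
= 90 * 3.6
= 324.0 seconds

324.0 seconds


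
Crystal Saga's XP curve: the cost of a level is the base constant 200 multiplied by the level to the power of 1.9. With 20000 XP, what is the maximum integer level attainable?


XP = 200 * level^1.9, so level = (XP / 200)^(1/1.9)
= (20000 / 200)^(1/1.9)
= 100.0^0.5263
= 11.2884
Floor: level = 11

level 11


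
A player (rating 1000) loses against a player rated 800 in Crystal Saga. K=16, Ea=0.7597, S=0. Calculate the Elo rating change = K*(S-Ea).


Elo update: delta = K * (S - Ea), where S = 0 (loses)
S - Ea = 0 - 0.7597 = -0.7597
Rating change = 16 * -0.7597
= -12.16

-12.16 rating points


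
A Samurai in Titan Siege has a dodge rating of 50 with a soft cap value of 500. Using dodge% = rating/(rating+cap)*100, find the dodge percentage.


dodge% = 50 / (50 + 500) * 100
= 50 / 550 * 100
= 0.090909 * 100
= 9.09%

9.09%


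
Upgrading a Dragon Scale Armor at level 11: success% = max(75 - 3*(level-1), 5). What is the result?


raw_rate = 75 - 3 * (11 - 1)
= 75 - 3 * 10
= 75 - 30
= 45
Apply floor: max(45, 5) = 45%

45%


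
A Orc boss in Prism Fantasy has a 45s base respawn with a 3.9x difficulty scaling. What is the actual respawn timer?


Respawn time = base * multiplier
= 45 * 3.9
= 175.5 seconds

175.5 seconds


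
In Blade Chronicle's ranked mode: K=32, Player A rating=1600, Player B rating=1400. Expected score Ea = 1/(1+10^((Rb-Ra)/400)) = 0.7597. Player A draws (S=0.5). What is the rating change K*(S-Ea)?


Elo update: delta = K * (S - Ea), where S = 0.5 (draws)
S - Ea = 0.5 - 0.7597 = -0.2597
Rating change = 32 * -0.2597
= -8.31

-8.31 rating points


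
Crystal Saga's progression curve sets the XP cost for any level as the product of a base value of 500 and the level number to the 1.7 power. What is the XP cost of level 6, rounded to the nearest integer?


XP = 500 * level^1.7
Substitute level = 6:
XP = 500 * 6^1.7
= 500 * 21.0309
= 10515

10515 XP


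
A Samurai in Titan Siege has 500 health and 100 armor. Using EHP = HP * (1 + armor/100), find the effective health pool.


EHP = 500 * (1 + 100/100)
= 500 * (1 + 1.0)
= 500 * 2.0
= 1000.0

1000.0 EHP


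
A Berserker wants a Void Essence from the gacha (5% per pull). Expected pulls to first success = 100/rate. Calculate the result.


Expected pulls for a geometric distribution = 1/p = 100 / rate%
= 100 / 5
= 20.0

20.0 pulls


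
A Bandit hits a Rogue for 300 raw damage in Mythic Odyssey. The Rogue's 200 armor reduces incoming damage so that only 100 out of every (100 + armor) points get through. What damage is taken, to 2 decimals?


actual = 300 * 100 / (100 + 200)
= 300 * 100 / 300
= 30000 / 300
= 100.00

100.00 damage


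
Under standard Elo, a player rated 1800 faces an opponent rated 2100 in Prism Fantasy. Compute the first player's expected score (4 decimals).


Elo expected score: Ea = 1/(1 + 10^((Rb-Ra)/400))
Rb - Ra = 2100 - 1800 = 300
(Rb-Ra)/400 = 300/400 = 0.75
10^0.75 = 5.623413
Ea = 1/(1 + 5.623413) = 1/6.623413 = 0.1510

0.1510


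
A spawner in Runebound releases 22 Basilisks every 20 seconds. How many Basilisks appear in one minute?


Spawns per minute = count * (60 / interval)
= 22 * (60 / 20)
= 22 * 3.0
= 66.0

66.0 per minute


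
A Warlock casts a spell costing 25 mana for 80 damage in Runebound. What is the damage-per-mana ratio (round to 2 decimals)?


Efficiency = damage / mana
= 80 / 25
= 3.20

3.20 dmg/mana


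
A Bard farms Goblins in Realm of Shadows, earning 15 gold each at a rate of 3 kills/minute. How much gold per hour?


Gold per minute = 15 * 3 = 45
Gold per hour = 45 * 60 = 2700

2700 gold/hour


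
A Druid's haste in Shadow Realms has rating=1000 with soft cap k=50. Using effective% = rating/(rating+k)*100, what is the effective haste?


effective% = rating / (rating + k) * 100
= 1000 / (1000 + 50) * 100
= 1000 / 1050 * 100
= 0.952381 * 100
= 95.24%

95.24%


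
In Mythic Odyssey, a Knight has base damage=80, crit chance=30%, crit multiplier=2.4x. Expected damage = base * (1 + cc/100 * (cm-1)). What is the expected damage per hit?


E[dmg] = base * (1 + crit_chance * (crit_mult - 1))
cc as decimal = 30/100 = 0.3
cm - 1 = 2.4 - 1 = 1.4
Bonus factor = 0.3 * 1.4 = 0.42
Total multiplier = 1 + 0.42 = 1.42
Expected damage = 80 * 1.42 = 113.60

113.60 damage


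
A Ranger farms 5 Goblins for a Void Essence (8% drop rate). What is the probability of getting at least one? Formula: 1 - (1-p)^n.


P(at least one) = 1 - P(none) = 1 - (1-p)^n
p = 8/100 = 0.08
1 - p = 0.92
(1 - p)^5 = 0.92^5 = 0.659082
P(at least one) = 1 - 0.659082 = 0.3409

0.3409


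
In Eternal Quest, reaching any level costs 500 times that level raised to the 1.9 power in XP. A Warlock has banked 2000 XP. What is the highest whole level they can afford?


XP = 500 * level^1.9, so level = (XP / 500)^(1/1.9)
= (2000 / 500)^(1/1.9)
= 4.0^0.5263
= 2.0743
Floor: level = 2

level 2


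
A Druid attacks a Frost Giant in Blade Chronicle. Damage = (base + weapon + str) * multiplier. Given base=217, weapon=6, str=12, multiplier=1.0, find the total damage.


Sum base + weapon + str = 217 + 6 + 12 = 235
Multiply by 1.0:
235 * 1.0 = 235.0

235.0 damage


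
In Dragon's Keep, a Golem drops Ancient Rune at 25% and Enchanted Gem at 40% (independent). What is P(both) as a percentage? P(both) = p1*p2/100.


For independent events, P(both) = P(A) * P(B)
= 25% * 40%
= 1000 / 100 %
= 10.0%

10.0%


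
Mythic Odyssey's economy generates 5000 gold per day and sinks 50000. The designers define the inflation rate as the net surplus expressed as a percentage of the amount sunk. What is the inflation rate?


Net gold = 5000 - 50000 = -45000
Inflation rate = net / sunk * 100 = -45000 / 50000 * 100
= -0.9 * 100
= -90.00%

-90.00%


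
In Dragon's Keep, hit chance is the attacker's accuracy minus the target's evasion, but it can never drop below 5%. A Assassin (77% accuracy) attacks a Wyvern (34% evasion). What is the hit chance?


accuracy - evasion = 77 - 34 = 43
Apply floor: max(43, 5) = 43
Hit chance = 43%

43%


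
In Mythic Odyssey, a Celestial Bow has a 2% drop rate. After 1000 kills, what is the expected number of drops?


Expected drops = kills * (drop_rate / 100)
= 1000 * (2 / 100)
= 1000 * 0.02
= 20.0

20.0 drops


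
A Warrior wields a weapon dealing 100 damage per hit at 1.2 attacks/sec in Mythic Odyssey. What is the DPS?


DPS = damage * attack_speed
= 100 * 1.2
= 120.0

120.0 DPS


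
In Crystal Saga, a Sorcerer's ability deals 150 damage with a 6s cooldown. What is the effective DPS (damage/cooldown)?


DPS = damage / cooldown
= 150 / 6
= 25.00

25.00 DPS


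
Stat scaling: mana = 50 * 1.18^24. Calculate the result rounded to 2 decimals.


value = base * growth^level
= 50 * 1.18^24
= 50 * 53.109006
= 2655.45

2655.45 mana


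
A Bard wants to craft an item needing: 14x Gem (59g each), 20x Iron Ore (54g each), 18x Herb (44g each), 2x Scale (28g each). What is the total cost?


Cost breakdown:
  Gem: 14 * 59 = 826
  Iron Ore: 20 * 54 = 1080
  Herb: 18 * 44 = 792
  Scale: 2 * 28 = 56
Total = 826 + 1080 + 792 + 56 = 2754

2754 gold


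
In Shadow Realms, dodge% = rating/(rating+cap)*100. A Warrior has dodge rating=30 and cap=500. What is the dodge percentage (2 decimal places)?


dodge% = 30 / (30 + 500) * 100
= 30 / 530 * 100
= 0.056604 * 100
= 5.66%

5.66%


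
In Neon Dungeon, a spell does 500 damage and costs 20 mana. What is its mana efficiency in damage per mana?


Efficiency = damage / mana
= 500 / 20
= 25.00

25.00 dmg/mana


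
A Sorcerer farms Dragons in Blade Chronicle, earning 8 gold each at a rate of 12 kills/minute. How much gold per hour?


Gold per minute = 8 * 12 = 96
Gold per hour = 96 * 60 = 5760

5760 gold/hour


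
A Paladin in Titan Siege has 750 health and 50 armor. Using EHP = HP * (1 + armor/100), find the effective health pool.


EHP = 750 * (1 + 50/100)
= 750 * (1 + 0.5)
= 750 * 1.5
= 1125.0

1125.0 EHP


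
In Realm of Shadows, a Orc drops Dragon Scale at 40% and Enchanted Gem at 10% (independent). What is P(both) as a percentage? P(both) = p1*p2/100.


For independent events, P(both) = P(A) * P(B)
= 40% * 10%
= 400 / 100 %
= 4.0%

4.0%


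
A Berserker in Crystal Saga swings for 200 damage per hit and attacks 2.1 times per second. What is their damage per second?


DPS = damage * attack_speed
= 200 * 2.1
= 420.0

420.0 DPS


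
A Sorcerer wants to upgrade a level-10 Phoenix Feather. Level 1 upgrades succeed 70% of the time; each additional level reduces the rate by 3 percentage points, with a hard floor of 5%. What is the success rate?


raw_rate = 70 - 3 * (10 - 1)
= 70 - 3 * 9
= 70 - 27
= 43
Apply floor: max(43, 5) = 43%

43%


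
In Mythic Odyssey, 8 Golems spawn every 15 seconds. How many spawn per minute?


Spawns per minute = count * (60 / interval)
= 8 * (60 / 15)
= 8 * 4.0
= 32.0

32.0 per minute


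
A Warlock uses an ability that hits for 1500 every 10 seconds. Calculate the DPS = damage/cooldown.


DPS = damage / cooldown
= 1500 / 10
= 150.00

150.00 DPS


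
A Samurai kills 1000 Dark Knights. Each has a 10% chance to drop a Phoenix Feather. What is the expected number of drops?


Expected drops = kills * (drop_rate / 100)
= 1000 * (10 / 100)
= 1000 * 0.1
= 100.0

100.0 drops


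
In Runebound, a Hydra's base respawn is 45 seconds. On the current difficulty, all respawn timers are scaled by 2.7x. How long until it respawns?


Respawn time = base * multiplier
= 45 * 2.7
= 121.5 seconds

121.5 seconds


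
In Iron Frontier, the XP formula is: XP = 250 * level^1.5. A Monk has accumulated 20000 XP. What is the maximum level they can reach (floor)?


XP = 250 * level^1.5, so level = (XP / 250)^(1/1.5)
= (20000 / 250)^(1/1.5)
= 80.0^0.6667
= 18.5664
Floor: level = 18

level 18


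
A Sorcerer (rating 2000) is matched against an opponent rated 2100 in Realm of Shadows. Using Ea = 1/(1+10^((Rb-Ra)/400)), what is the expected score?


Elo expected score: Ea = 1/(1 + 10^((Rb-Ra)/400))
Rb - Ra = 2100 - 2000 = 100
(Rb-Ra)/400 = 100/400 = 0.25
10^0.25 = 1.778279
Ea = 1/(1 + 1.778279) = 1/2.778279 = 0.3599

0.3599


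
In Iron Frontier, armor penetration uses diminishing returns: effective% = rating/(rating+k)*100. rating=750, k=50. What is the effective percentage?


effective% = rating / (rating + k) * 100
= 750 / (750 + 50) * 100
= 750 / 800 * 100
= 0.9375 * 100
= 93.75%

93.75%


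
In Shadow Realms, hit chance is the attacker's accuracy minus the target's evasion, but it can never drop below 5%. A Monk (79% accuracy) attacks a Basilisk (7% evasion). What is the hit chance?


accuracy - evasion = 79 - 7 = 72
Apply floor: max(72, 5) = 72
Hit chance = 72%

72%


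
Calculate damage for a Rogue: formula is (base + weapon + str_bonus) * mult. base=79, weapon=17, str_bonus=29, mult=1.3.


Sum base + weapon + str = 79 + 17 + 29 = 125
Multiply by 1.3:
125 * 1.3 = 162.5

162.5 damage


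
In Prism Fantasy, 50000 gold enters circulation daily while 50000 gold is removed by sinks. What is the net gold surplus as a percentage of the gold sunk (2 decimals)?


Net gold = 50000 - 50000 = 0
Inflation rate = net / sunk * 100 = 0 / 50000 * 100
= 0.0 * 100
= 0.00%

0.00%


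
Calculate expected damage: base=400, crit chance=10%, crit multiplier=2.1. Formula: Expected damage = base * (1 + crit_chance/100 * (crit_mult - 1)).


E[dmg] = base * (1 + crit_chance * (crit_mult - 1))
cc as decimal = 10/100 = 0.1
cm - 1 = 2.1 - 1 = 1.1
Bonus factor = 0.1 * 1.1 = 0.11
Total multiplier = 1 + 0.11 = 1.11
Expected damage = 400 * 1.11 = 444.00

444.00 damage


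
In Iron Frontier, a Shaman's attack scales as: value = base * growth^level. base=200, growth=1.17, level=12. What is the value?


value = base * growth^level
= 200 * 1.17^12
= 200 * 6.580067
= 1316.01

1316.01 attack


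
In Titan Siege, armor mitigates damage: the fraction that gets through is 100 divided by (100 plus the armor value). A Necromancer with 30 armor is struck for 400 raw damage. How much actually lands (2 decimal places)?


actual = 400 * 100 / (100 + 30)
= 400 * 100 / 130
= 40000 / 130
= 307.69

307.69 damage


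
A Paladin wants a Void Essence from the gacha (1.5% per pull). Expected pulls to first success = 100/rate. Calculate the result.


Expected pulls for a geometric distribution = 1/p = 100 / rate%
= 100 / 1.5
= 66.67

66.67 pulls


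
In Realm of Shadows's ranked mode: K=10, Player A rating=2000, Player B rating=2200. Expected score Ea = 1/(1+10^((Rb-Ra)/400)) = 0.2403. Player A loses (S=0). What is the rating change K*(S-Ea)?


Elo update: delta = K * (S - Ea), where S = 0 (loses)
S - Ea = 0 - 0.2403 = -0.2403
Rating change = 10 * -0.2403
= -2.40

-2.40 rating points


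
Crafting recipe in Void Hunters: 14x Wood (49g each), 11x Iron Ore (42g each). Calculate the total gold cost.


Cost breakdown:
  Wood: 14 * 49 = 686
  Iron Ore: 11 * 42 = 462
Total = 686 + 462 = 1148

1148 gold


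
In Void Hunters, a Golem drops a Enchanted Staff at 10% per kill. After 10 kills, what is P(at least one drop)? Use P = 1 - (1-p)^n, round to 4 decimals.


P(at least one) = 1 - P(none) = 1 - (1-p)^n
p = 10/100 = 0.1
1 - p = 0.9
(1 - p)^10 = 0.9^10 = 0.348678
P(at least one) = 1 - 0.348678 = 0.6513

0.6513


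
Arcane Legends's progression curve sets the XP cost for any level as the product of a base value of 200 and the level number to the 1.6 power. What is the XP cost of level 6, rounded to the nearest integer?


XP = 200 * level^1.6
Substitute level = 6:
XP = 200 * 6^1.6
= 200 * 17.5809
= 3516

3516 XP


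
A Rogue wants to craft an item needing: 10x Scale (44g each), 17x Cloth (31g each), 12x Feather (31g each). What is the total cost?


Cost breakdown:
  Scale: 10 * 44 = 440
  Cloth: 17 * 31 = 527
  Feather: 12 * 31 = 372
Total = 440 + 527 + 372 = 1339

1339 gold


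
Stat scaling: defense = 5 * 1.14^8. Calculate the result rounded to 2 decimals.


value = base * growth^level
= 5 * 1.14^8
= 5 * 2.852586
= 14.26

14.26 defense


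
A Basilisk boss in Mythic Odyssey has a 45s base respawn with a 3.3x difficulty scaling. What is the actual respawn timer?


Respawn time = base * multiplier
= 45 * 3.3
= 148.5 seconds

148.5 seconds


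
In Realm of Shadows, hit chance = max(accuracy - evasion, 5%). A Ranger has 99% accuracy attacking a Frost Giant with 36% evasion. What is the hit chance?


accuracy - evasion = 99 - 36 = 63
Apply floor: max(63, 5) = 63
Hit chance = 63%

63%


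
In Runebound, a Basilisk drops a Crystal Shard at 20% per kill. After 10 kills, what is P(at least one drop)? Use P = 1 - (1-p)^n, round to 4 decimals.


P(at least one) = 1 - P(none) = 1 - (1-p)^n
p = 20/100 = 0.2
1 - p = 0.8
(1 - p)^10 = 0.8^10 = 0.107374
P(at least one) = 1 - 0.107374 = 0.8926

0.8926


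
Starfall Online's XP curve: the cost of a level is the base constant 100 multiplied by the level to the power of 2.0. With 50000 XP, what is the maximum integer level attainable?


XP = 100 * level^2.0, so level = (XP / 100)^(1/2.0)
= (50000 / 100)^(1/2.0)
= 500.0^0.5
= 22.3607
Floor: level = 22

level 22


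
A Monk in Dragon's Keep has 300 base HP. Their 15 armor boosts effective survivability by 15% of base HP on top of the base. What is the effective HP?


EHP = 300 * (1 + 15/100)
= 300 * (1 + 0.15)
= 300 * 1.15
= 345.0

345.0 EHP


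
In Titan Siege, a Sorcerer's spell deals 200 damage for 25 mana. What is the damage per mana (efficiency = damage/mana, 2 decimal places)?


Efficiency = damage / mana
= 200 / 25
= 8.00

8.00 dmg/mana


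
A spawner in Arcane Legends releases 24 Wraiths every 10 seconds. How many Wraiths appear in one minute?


Spawns per minute = count * (60 / interval)
= 24 * (60 / 10)
= 24 * 6.0
= 144.0

144.0 per minute


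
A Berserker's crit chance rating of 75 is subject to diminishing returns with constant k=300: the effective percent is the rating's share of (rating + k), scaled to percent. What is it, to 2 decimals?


effective% = rating / (rating + k) * 100
= 75 / (75 + 300) * 100
= 75 / 375 * 100
= 0.2 * 100
= 20.00%

20.00%


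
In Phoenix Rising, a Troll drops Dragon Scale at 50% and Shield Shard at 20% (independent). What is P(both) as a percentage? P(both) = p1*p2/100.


For independent events, P(both) = P(A) * P(B)
= 50% * 20%
= 1000 / 100 %
= 10.0%

10.0%


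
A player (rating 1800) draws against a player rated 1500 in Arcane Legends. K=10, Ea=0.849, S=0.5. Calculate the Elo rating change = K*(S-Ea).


Elo update: delta = K * (S - Ea), where S = 0.5 (draws)
S - Ea = 0.5 - 0.849 = -0.349
Rating change = 10 * -0.349
= -3.49

-3.49 rating points


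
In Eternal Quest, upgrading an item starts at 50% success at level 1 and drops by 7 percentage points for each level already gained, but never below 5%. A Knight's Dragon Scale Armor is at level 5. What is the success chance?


raw_rate = 50 - 7 * (5 - 1)
= 50 - 7 * 4
= 50 - 28
= 22
Apply floor: max(22, 5) = 22%

22%


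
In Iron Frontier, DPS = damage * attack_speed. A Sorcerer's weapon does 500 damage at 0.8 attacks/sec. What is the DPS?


DPS = damage * attack_speed
= 500 * 0.8
= 400.0

400.0 DPS


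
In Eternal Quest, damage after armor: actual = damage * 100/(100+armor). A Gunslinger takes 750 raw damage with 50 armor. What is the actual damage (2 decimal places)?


actual = 750 * 100 / (100 + 50)
= 750 * 100 / 150
= 75000 / 150
= 500.00

500.00 damage


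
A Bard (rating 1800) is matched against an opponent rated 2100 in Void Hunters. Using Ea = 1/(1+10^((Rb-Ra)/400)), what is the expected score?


Elo expected score: Ea = 1/(1 + 10^((Rb-Ra)/400))
Rb - Ra = 2100 - 1800 = 300
(Rb-Ra)/400 = 300/400 = 0.75
10^0.75 = 5.623413
Ea = 1/(1 + 5.623413) = 1/6.623413 = 0.1510

0.1510


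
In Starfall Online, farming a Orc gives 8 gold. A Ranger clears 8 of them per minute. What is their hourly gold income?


Gold per minute = 8 * 8 = 64
Gold per hour = 64 * 60 = 3840

3840 gold/hour


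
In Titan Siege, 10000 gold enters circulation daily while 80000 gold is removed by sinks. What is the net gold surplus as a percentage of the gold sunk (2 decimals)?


Net gold = 10000 - 80000 = -70000
Inflation rate = net / sunk * 100 = -70000 / 80000 * 100
= -0.875 * 100
= -87.50%

-87.50%


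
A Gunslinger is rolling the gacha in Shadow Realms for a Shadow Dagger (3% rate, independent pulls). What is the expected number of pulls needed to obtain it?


Expected pulls for a geometric distribution = 1/p = 100 / rate%
= 100 / 3
= 33.33

33.33 pulls


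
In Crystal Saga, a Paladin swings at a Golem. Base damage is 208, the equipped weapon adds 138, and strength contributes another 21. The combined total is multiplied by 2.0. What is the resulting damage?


Sum base + weapon + str = 208 + 138 + 21 = 367
Multiply by 2.0:
367 * 2.0 = 734.0

734.0 damage


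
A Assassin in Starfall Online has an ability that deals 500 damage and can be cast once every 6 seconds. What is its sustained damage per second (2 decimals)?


DPS = damage / cooldown
= 500 / 6
= 83.33

83.33 DPS


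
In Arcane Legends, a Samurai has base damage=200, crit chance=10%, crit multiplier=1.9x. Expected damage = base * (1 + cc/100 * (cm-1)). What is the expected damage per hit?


E[dmg] = base * (1 + crit_chance * (crit_mult - 1))
cc as decimal = 10/100 = 0.1
cm - 1 = 1.9 - 1 = 0.9
Bonus factor = 0.1 * 0.9 = 0.09
Total multiplier = 1 + 0.09 = 1.09
Expected damage = 200 * 1.09 = 218.00

218.00 damage


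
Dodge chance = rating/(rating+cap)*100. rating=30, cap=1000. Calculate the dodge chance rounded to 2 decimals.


dodge% = 30 / (30 + 1000) * 100
= 30 / 1030 * 100
= 0.029126 * 100
= 2.91%

2.91%


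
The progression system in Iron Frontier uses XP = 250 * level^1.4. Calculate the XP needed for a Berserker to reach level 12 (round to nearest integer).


XP = 250 * level^1.4
Substitute level = 12:
XP = 250 * 12^1.4
= 250 * 32.423
= 8106

8106 XP


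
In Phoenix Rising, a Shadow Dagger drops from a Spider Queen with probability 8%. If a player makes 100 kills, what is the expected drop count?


Expected drops = kills * (drop_rate / 100)
= 100 * (8 / 100)
= 100 * 0.08
= 8.0

8.0 drops


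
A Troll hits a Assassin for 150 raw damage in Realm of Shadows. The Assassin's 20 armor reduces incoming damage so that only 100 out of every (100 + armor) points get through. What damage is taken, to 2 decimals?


actual = 150 * 100 / (100 + 20)
= 150 * 100 / 120
= 15000 / 120
= 125.00

125.00 damage


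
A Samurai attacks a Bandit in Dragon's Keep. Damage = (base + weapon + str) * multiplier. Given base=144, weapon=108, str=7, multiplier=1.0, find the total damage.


Sum base + weapon + str = 144 + 108 + 7 = 259
Multiply by 1.0:
259 * 1.0 = 259.0

259.0 damage


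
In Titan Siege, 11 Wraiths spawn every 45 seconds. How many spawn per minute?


Spawns per minute = count * (60 / interval)
= 11 * (60 / 45)
= 11 * 1.3333
= 14.67

14.67 per minute


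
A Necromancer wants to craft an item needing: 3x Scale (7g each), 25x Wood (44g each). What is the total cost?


Cost breakdown:
  Scale: 3 * 7 = 21
  Wood: 25 * 44 = 1100
Total = 21 + 1100 = 1121

1121 gold


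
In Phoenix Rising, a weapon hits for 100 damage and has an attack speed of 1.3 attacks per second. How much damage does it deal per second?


DPS = damage * attack_speed
= 100 * 1.3
= 130.0

130.0 DPS


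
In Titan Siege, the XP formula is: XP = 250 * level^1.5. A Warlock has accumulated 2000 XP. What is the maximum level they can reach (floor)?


XP = 250 * level^1.5, so level = (XP / 250)^(1/1.5)
= (2000 / 250)^(1/1.5)
= 8.0^0.6667
= 4.0
Floor: level = 4

level 4


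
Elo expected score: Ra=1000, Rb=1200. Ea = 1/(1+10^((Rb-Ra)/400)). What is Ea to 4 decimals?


Elo expected score: Ea = 1/(1 + 10^((Rb-Ra)/400))
Rb - Ra = 1200 - 1000 = 200
(Rb-Ra)/400 = 200/400 = 0.5
10^0.5 = 3.162278
Ea = 1/(1 + 3.162278) = 1/4.162278 = 0.2403

0.2403


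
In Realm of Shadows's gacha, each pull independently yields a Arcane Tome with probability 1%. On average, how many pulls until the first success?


Expected pulls for a geometric distribution = 1/p = 100 / rate%
= 100 / 1
= 100.0

100.0 pulls


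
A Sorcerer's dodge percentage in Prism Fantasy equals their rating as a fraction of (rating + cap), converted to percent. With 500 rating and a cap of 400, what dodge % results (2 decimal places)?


dodge% = 500 / (500 + 400) * 100
= 500 / 900 * 100
= 0.555556 * 100
= 55.56%

55.56%


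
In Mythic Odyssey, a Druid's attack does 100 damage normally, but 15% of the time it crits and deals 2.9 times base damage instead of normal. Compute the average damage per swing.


E[dmg] = base * (1 + crit_chance * (crit_mult - 1))
cc as decimal = 15/100 = 0.15
cm - 1 = 2.9 - 1 = 1.9
Bonus factor = 0.15 * 1.9 = 0.285
Total multiplier = 1 + 0.285 = 1.285
Expected damage = 100 * 1.285 = 128.50

128.50 damage


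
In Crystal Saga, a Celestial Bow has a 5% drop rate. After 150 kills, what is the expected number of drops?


Expected drops = kills * (drop_rate / 100)
= 150 * (5 / 100)
= 150 * 0.05
= 7.5

7.5 drops


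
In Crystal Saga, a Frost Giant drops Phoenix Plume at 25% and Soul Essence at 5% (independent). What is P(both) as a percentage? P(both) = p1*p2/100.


For independent events, P(both) = P(A) * P(B)
= 25% * 5%
= 125 / 100 %
= 1.25%

1.25%


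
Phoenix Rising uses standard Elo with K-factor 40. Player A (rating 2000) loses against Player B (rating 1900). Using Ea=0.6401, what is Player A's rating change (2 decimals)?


Elo update: delta = K * (S - Ea), where S = 0 (loses)
S - Ea = 0 - 0.6401 = -0.6401
Rating change = 40 * -0.6401
= -25.60

-25.60 rating points


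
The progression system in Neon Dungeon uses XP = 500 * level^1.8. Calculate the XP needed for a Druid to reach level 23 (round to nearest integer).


XP = 500 * level^1.8
Substitute level = 23:
XP = 500 * 23^1.8
= 500 * 282.5596
= 141280

141280 XP


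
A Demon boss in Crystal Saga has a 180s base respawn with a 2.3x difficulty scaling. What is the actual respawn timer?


Respawn time = base * multiplier
= 180 * 2.3
= 414.0 seconds

414.0 seconds


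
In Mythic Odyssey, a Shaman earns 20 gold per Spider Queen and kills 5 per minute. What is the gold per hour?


Gold per minute = 20 * 5 = 100
Gold per hour = 100 * 60 = 6000

6000 gold/hour


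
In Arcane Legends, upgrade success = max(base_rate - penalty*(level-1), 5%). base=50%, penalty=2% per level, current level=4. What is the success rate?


raw_rate = 50 - 2 * (4 - 1)
= 50 - 2 * 3
= 50 - 6
= 44
Apply floor: max(44, 5) = 44%

44%


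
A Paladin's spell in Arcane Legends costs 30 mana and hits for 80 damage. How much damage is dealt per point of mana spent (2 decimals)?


Efficiency = damage / mana
= 80 / 30
= 2.67

2.67 dmg/mana


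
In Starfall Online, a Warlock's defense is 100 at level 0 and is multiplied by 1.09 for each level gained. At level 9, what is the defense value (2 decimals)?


value = base * growth^level
= 100 * 1.09^9
= 100 * 2.171893
= 217.19

217.19 defense


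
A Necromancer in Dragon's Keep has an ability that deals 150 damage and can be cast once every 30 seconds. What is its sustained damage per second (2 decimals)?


DPS = damage / cooldown
= 150 / 30
= 5.00

5.00 DPS


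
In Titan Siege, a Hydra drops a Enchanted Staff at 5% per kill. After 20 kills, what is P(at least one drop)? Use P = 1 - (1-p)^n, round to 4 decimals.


P(at least one) = 1 - P(none) = 1 - (1-p)^n
p = 5/100 = 0.05
1 - p = 0.95
(1 - p)^20 = 0.95^20 = 0.358486
P(at least one) = 1 - 0.358486 = 0.6415

0.6415


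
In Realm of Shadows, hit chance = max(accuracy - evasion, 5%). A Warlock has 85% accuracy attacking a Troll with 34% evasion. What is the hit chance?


accuracy - evasion = 85 - 34 = 51
Apply floor: max(51, 5) = 51
Hit chance = 51%

51%


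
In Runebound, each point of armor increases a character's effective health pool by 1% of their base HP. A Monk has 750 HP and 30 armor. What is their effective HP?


EHP = 750 * (1 + 30/100)
= 750 * (1 + 0.3)
= 750 * 1.3
= 975.0

975.0 EHP


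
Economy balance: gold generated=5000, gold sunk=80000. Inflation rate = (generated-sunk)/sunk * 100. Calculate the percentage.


Net gold = 5000 - 80000 = -75000
Inflation rate = net / sunk * 100 = -75000 / 80000 * 100
= -0.9375 * 100
= -93.75%

-93.75%


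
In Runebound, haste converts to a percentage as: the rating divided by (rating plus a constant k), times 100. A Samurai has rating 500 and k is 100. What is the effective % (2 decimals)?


effective% = rating / (rating + k) * 100
= 500 / (500 + 100) * 100
= 500 / 600 * 100
= 0.833333 * 100
= 83.33%

83.33%


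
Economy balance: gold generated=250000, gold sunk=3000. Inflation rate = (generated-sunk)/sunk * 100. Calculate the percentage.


Net gold = 250000 - 3000 = 247000
Inflation rate = net / sunk * 100 = 247000 / 3000 * 100
= 82.333333 * 100
= 8233.33%

8233.33%


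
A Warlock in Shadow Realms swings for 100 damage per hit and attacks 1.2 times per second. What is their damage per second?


DPS = damage * attack_speed
= 100 * 1.2
= 120.0

120.0 DPS


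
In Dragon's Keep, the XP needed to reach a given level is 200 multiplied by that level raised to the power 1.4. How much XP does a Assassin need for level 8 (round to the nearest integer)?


XP = 200 * level^1.4
Substitute level = 8:
XP = 200 * 8^1.4
= 200 * 18.3792
= 3676

3676 XP


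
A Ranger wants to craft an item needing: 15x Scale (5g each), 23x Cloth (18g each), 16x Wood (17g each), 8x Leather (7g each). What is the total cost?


Cost breakdown:
  Scale: 15 * 5 = 75
  Cloth: 23 * 18 = 414
  Wood: 16 * 17 = 272
  Leather: 8 * 7 = 56
Total = 75 + 414 + 272 + 56 = 817

817 gold


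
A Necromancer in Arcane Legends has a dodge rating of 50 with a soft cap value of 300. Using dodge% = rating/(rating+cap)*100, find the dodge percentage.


dodge% = 50 / (50 + 300) * 100
= 50 / 350 * 100
= 0.142857 * 100
= 14.29%

14.29%


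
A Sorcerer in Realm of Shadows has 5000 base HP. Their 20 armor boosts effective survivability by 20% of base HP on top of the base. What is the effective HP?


EHP = 5000 * (1 + 20/100)
= 5000 * (1 + 0.2)
= 5000 * 1.2
= 6000.0

6000.0 EHP


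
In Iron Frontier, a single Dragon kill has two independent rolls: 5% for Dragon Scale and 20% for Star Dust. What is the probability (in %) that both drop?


For independent events, P(both) = P(A) * P(B)
= 5% * 20%
= 100 / 100 %
= 1.0%

1.0%


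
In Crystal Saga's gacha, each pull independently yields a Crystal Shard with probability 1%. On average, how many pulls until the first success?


Expected pulls for a geometric distribution = 1/p = 100 / rate%
= 100 / 1
= 100.0

100.0 pulls


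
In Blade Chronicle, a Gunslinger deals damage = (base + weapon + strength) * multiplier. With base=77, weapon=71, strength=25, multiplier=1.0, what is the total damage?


Sum base + weapon + str = 77 + 71 + 25 = 173
Multiply by 1.0:
173 * 1.0 = 173.0

173.0 damage


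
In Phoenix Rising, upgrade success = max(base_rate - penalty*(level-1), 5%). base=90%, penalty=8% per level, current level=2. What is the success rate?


raw_rate = 90 - 8 * (2 - 1)
= 90 - 8 * 1
= 90 - 8
= 82
Apply floor: max(82, 5) = 82%

82%


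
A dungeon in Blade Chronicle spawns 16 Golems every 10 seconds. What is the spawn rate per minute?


Spawns per minute = count * (60 / interval)
= 16 * (60 / 10)
= 16 * 6.0
= 96.0

96.0 per minute


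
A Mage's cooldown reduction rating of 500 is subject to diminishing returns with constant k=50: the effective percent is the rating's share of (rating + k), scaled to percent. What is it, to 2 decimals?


effective% = rating / (rating + k) * 100
= 500 / (500 + 50) * 100
= 500 / 550 * 100
= 0.909091 * 100
= 90.91%

90.91%


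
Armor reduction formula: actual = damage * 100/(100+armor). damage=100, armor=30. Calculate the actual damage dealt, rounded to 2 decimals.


actual = 100 * 100 / (100 + 30)
= 100 * 100 / 130
= 10000 / 130
= 76.92

76.92 damage


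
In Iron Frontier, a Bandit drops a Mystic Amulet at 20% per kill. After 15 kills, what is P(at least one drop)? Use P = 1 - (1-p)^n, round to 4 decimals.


P(at least one) = 1 - P(none) = 1 - (1-p)^n
p = 20/100 = 0.2
1 - p = 0.8
(1 - p)^15 = 0.8^15 = 0.035184
P(at least one) = 1 - 0.035184 = 0.9648

0.9648


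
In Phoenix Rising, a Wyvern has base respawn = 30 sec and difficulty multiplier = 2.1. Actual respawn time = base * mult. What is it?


Respawn time = base * multiplier
= 30 * 2.1
= 63.0 seconds

63.0 seconds


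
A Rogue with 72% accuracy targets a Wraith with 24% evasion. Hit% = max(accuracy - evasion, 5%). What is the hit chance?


accuracy - evasion = 72 - 24 = 48
Apply floor: max(48, 5) = 48
Hit chance = 48%

48%


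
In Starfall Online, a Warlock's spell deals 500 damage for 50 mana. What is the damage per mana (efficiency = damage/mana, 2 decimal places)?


Efficiency = damage / mana
= 500 / 50
= 10.00

10.00 dmg/mana


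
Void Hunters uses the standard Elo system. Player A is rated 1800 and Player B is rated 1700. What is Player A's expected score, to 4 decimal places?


Elo expected score: Ea = 1/(1 + 10^((Rb-Ra)/400))
Rb - Ra = 1700 - 1800 = -100
(Rb-Ra)/400 = -100/400 = -0.25
10^-0.25 = 0.562341
Ea = 1/(1 + 0.562341) = 1/1.562341 = 0.6401

0.6401


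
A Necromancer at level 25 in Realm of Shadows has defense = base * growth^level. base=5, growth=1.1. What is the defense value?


value = base * growth^level
= 5 * 1.1^25
= 5 * 10.834706
= 54.17

54.17 defense


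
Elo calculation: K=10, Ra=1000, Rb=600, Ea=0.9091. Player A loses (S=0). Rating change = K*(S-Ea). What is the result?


Elo update: delta = K * (S - Ea), where S = 0 (loses)
S - Ea = 0 - 0.9091 = -0.9091
Rating change = 10 * -0.9091
= -9.09

-9.09 rating points


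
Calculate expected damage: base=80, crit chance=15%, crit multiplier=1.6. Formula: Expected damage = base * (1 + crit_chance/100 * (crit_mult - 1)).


E[dmg] = base * (1 + crit_chance * (crit_mult - 1))
cc as decimal = 15/100 = 0.15
cm - 1 = 1.6 - 1 = 0.6
Bonus factor = 0.15 * 0.6 = 0.09
Total multiplier = 1 + 0.09 = 1.09
Expected damage = 80 * 1.09 = 87.20

87.20 damage


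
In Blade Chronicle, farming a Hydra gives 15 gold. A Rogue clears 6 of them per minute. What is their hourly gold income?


Gold per minute = 15 * 6 = 90
Gold per hour = 90 * 60 = 5400

5400 gold/hour
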